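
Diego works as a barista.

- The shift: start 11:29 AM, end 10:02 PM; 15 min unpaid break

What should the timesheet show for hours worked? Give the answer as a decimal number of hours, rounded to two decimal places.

10.30 hours

The shift: 11:29 AM–10:02 PM = 10 h 33 min; less 15 min break → 10 h 18 min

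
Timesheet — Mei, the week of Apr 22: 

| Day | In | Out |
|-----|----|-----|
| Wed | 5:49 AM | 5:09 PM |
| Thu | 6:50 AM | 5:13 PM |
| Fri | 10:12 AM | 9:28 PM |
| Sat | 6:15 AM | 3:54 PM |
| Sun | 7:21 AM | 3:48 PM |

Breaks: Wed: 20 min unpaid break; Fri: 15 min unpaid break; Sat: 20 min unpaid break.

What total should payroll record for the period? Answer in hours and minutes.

Wed: 5:49 AM–5:09 PM = 11 h 20 min; less 20 min break → 11 h 0 min
Thu: 6:50 AM–5:13 PM = 10 h 23 min
Fri: 10:12 AM–9:28 PM = 11 h 16 min; less 15 min break → 11 h 1 min
Sat: 6:15 AM–3:54 PM = 9 h 39 min; less 20 min break → 9 h 19 min
Sun: 7:21 AM–3:48 PM = 8 h 27 min
Total: 11 h 0 min + 10 h 23 min + 11 h 1 min + 9 h 19 min + 8 h 27 min = 50 h 10 min.

50 h 10 min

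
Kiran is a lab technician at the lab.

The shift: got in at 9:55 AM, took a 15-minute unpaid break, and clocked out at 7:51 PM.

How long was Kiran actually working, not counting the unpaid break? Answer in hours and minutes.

The shift: 9:55 AM–7:51 PM = 9 h 56 min; less 15 min break → 9 h 41 min

9 h 41 min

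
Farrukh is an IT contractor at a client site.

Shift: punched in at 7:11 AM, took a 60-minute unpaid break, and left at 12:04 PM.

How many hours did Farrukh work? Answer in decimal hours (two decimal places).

Shift: 7:11 AM–12:04 PM = 4 h 53 min; less 60 min break → 3 h 53 min

3.88 hours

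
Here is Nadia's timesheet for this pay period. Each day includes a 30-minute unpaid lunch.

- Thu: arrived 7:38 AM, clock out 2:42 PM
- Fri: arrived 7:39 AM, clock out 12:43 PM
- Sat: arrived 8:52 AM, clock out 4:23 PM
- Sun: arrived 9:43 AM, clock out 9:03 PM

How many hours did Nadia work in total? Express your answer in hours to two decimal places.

28.98 hours

Thu: 7:38 AM–2:42 PM = 7 h 4 min; less 30 min break → 6 h 34 min
Fri: 7:39 AM–12:43 PM = 5 h 4 min; less 30 min break → 4 h 34 min
Sat: 8:52 AM–4:23 PM = 7 h 31 min; less 30 min break → 7 h 1 min
Sun: 9:43 AM–9:03 PM = 11 h 20 min; less 30 min break → 10 h 50 min
Total: 6 h 34 min + 4 h 34 min + 7 h 1 min + 10 h 50 min = 28 h 59 min.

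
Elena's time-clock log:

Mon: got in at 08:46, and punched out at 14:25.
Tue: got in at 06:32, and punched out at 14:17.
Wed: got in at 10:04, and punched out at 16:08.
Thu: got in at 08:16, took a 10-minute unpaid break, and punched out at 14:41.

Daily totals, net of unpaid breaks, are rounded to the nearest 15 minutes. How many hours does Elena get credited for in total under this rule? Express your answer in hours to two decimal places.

25.75 hours

Mon: 08:46–14:25 = 5 h 39 min → rounds to 5 h 45 min
Tue: 06:32–14:17 = 7 h 45 min → rounds to 7 h 45 min
Wed: 10:04–16:08 = 6 h 4 min → rounds to 6 h 0 min
Thu: 08:16–14:41 = 6 h 25 min − 10 min = 6 h 15 min → rounds to 6 h 15 min
Total credited: 25 h 45 min.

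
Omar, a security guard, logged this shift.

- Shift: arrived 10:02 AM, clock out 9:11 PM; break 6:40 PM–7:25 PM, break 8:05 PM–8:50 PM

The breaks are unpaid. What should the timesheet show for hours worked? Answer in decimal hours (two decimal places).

9.65 hours

Shift: 10:02 AM–9:11 PM = 11 h 9 min; less 90 min break → 9 h 39 min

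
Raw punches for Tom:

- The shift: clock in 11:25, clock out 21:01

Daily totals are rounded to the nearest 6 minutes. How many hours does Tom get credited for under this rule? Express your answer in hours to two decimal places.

The shift: 11:25–21:01 = 9 h 36 min → rounds to 9 h 36 min

9.60 hours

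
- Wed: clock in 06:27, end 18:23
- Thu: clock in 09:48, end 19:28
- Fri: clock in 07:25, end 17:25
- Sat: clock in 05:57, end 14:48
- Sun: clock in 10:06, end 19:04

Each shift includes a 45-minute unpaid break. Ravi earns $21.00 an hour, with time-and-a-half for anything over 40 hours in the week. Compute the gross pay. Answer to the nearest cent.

$1018.50

Wed: 06:27–18:23 = 11 h 56 min; less 45 min break → 11 h 11 min
Thu: 09:48–19:28 = 9 h 40 min; less 45 min break → 8 h 55 min
Fri: 07:25–17:25 = 10 h 0 min; less 45 min break → 9 h 15 min
Sat: 05:57–14:48 = 8 h 51 min; less 45 min break → 8 h 6 min
Sun: 10:06–19:04 = 8 h 58 min; less 45 min break → 8 h 13 min
Total worked: 45 h 40 min = 2740 min.
Regular 40 h 0 min = 2400 min at $21.00/h; overtime 5 h 40 min = 340 min at $31.50/h.
Pay = (2400 × $21.00 + 340 × $31.50) ÷ 60 = $1018.50.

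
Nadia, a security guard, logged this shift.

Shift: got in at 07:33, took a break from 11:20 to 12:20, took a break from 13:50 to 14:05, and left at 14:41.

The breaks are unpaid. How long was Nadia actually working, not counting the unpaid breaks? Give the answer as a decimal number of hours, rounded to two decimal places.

5.88 hours

Shift: 07:33–14:41 = 7 h 8 min; less 75 min break → 5 h 53 min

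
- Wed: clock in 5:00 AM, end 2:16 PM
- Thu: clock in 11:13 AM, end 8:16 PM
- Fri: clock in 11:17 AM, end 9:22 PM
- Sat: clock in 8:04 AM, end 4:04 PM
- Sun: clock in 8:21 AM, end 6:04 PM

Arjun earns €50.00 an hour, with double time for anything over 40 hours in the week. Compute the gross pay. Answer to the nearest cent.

€2611.67

Wed: 5:00 AM–2:16 PM = 9 h 16 min
Thu: 11:13 AM–8:16 PM = 9 h 3 min
Fri: 11:17 AM–9:22 PM = 10 h 5 min
Sat: 8:04 AM–4:04 PM = 8 h 0 min
Sun: 8:21 AM–6:04 PM = 9 h 43 min
Total worked: 46 h 7 min = 2767 min.
Regular 40 h 0 min = 2400 min at €50.00/h; overtime 6 h 7 min = 367 min at €100.00/h.
Pay = (2400 × €50.00 + 367 × €100.00) ÷ 60 = €2611.67.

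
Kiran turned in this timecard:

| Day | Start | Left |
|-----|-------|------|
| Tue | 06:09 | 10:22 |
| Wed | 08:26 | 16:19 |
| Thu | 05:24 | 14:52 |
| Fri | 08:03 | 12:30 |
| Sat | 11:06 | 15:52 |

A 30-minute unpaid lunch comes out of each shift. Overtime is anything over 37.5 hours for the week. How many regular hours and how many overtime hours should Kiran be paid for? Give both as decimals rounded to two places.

Regular 28.28 hours, overtime 0.00 hours

Tue: 06:09–10:22 = 4 h 13 min; less 30 min break → 3 h 43 min
Wed: 08:26–16:19 = 7 h 53 min; less 30 min break → 7 h 23 min
Thu: 05:24–14:52 = 9 h 28 min; less 30 min break → 8 h 58 min
Fri: 08:03–12:30 = 4 h 27 min; less 30 min break → 3 h 57 min
Sat: 11:06–15:52 = 4 h 46 min; less 30 min break → 4 h 16 min
Total worked: 28 h 17 min = 28.28 h.
Threshold 37.5 h → overtime 0 h 0 min, regular 28 h 17 min.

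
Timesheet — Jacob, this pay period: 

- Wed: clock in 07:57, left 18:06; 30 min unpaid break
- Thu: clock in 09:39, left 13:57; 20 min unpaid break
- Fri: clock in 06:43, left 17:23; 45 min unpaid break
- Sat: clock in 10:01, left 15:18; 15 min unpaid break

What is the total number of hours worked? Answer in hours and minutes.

Wed: 07:57–18:06 = 10 h 9 min; less 30 min break → 9 h 39 min
Thu: 09:39–13:57 = 4 h 18 min; less 20 min break → 3 h 58 min
Fri: 06:43–17:23 = 10 h 40 min; less 45 min break → 9 h 55 min
Sat: 10:01–15:18 = 5 h 17 min; less 15 min break → 5 h 2 min
Total: 9 h 39 min + 3 h 58 min + 9 h 55 min + 5 h 2 min = 28 h 34 min.

28 h 34 min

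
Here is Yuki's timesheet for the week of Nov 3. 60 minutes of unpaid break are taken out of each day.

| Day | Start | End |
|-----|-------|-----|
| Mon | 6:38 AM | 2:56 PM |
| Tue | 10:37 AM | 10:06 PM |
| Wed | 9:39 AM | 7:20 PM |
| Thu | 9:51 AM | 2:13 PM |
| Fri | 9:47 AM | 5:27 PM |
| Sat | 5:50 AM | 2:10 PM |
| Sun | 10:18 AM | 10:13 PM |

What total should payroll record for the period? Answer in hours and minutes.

54 h 45 min

Mon: 6:38 AM–2:56 PM = 8 h 18 min; less 60 min break → 7 h 18 min
Tue: 10:37 AM–10:06 PM = 11 h 29 min; less 60 min break → 10 h 29 min
Wed: 9:39 AM–7:20 PM = 9 h 41 min; less 60 min break → 8 h 41 min
Thu: 9:51 AM–2:13 PM = 4 h 22 min; less 60 min break → 3 h 22 min
Fri: 9:47 AM–5:27 PM = 7 h 40 min; less 60 min break → 6 h 40 min
Sat: 5:50 AM–2:10 PM = 8 h 20 min; less 60 min break → 7 h 20 min
Sun: 10:18 AM–10:13 PM = 11 h 55 min; less 60 min break → 10 h 55 min
Total: 7 h 18 min + 10 h 29 min + 8 h 41 min + 3 h 22 min + 6 h 40 min + 7 h 20 min + 10 h 55 min = 54 h 45 min.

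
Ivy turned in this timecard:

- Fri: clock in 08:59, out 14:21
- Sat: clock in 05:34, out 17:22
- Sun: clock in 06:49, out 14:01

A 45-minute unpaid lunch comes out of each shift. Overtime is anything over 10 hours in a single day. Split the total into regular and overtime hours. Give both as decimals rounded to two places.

Fri: 08:59–14:21 = 5 h 22 min; less 45 min break → 4 h 37 min
Sat: 05:34–17:22 = 11 h 48 min; less 45 min break → 11 h 3 min
Sun: 06:49–14:01 = 7 h 12 min; less 45 min break → 6 h 27 min
Fri reg 4 h 37 min / OT 0 h 0 min; Sat reg 10 h 0 min / OT 1 h 3 min; Sun reg 6 h 27 min / OT 0 h 0 min.
Totals: regular 21 h 4 min, overtime 1 h 3 min.

Regular 21.07 hours, overtime 1.05 hours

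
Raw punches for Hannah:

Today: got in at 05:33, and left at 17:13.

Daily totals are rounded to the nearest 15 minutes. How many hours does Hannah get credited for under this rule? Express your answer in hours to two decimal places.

11.75 hours

Today: 05:33–17:13 = 11 h 40 min → rounds to 11 h 45 min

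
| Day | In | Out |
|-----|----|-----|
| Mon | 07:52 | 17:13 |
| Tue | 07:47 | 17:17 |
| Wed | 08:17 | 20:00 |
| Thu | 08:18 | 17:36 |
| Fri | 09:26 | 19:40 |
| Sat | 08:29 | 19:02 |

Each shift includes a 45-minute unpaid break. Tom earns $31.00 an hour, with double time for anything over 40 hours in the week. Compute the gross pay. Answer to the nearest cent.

$2241.30

Mon: 07:52–17:13 = 9 h 21 min; less 45 min break → 8 h 36 min
Tue: 07:47–17:17 = 9 h 30 min; less 45 min break → 8 h 45 min
Wed: 08:17–20:00 = 11 h 43 min; less 45 min break → 10 h 58 min
Thu: 08:18–17:36 = 9 h 18 min; less 45 min break → 8 h 33 min
Fri: 09:26–19:40 = 10 h 14 min; less 45 min break → 9 h 29 min
Sat: 08:29–19:02 = 10 h 33 min; less 45 min break → 9 h 48 min
Total worked: 56 h 9 min = 3369 min.
Regular 40 h 0 min = 2400 min at $31.00/h; overtime 16 h 9 min = 969 min at $62.00/h.
Pay = (2400 × $31.00 + 969 × $62.00) ÷ 60 = $2241.30.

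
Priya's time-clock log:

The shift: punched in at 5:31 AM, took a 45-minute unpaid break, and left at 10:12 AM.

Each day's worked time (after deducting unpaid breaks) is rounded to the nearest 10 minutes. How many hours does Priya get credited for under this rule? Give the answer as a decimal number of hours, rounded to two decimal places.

4.00 hours

The shift: 5:31 AM–10:12 AM = 4 h 41 min − 45 min = 3 h 56 min → rounds to 4 h 0 min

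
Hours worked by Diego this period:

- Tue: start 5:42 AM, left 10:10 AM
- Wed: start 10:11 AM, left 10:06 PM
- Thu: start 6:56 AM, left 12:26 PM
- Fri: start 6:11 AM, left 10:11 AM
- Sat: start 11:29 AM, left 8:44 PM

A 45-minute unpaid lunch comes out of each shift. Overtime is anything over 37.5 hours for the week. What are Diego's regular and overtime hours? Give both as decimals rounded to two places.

Regular 31.38 hours, overtime 0.00 hours

Tue: 5:42 AM–10:10 AM = 4 h 28 min; less 45 min break → 3 h 43 min
Wed: 10:11 AM–10:06 PM = 11 h 55 min; less 45 min break → 11 h 10 min
Thu: 6:56 AM–12:26 PM = 5 h 30 min; less 45 min break → 4 h 45 min
Fri: 6:11 AM–10:11 AM = 4 h 0 min; less 45 min break → 3 h 15 min
Sat: 11:29 AM–8:44 PM = 9 h 15 min; less 45 min break → 8 h 30 min
Total worked: 31 h 23 min = 31.38 h.
Threshold 37.5 h → overtime 0 h 0 min, regular 31 h 23 min.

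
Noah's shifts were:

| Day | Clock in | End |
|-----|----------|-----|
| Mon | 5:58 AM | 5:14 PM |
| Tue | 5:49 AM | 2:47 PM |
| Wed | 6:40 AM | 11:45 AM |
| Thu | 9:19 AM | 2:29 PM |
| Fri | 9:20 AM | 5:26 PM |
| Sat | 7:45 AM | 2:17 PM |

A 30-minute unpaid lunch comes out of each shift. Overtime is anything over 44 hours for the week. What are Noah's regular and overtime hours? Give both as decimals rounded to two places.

Mon: 5:58 AM–5:14 PM = 11 h 16 min; less 30 min break → 10 h 46 min
Tue: 5:49 AM–2:47 PM = 8 h 58 min; less 30 min break → 8 h 28 min
Wed: 6:40 AM–11:45 AM = 5 h 5 min; less 30 min break → 4 h 35 min
Thu: 9:19 AM–2:29 PM = 5 h 10 min; less 30 min break → 4 h 40 min
Fri: 9:20 AM–5:26 PM = 8 h 6 min; less 30 min break → 7 h 36 min
Sat: 7:45 AM–2:17 PM = 6 h 32 min; less 30 min break → 6 h 2 min
Total worked: 42 h 7 min = 42.12 h.
Threshold 44 h → overtime 0 h 0 min, regular 42 h 7 min.

Regular 42.12 hours, overtime 0.00 hours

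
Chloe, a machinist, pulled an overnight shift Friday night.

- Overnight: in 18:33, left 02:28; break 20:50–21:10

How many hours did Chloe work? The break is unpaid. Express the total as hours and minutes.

7 h 35 min

Overnight: 18:33 → midnight = 5 h 27 min; midnight → 02:28 = 2 h 28 min; span 7 h 55 min; less 20 min break → 7 h 35 min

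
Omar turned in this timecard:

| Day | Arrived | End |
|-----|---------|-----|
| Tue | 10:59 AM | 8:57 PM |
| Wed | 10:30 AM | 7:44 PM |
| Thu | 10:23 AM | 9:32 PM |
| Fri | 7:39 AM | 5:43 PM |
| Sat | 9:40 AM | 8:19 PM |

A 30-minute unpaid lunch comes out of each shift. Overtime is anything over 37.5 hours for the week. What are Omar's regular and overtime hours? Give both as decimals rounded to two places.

Regular 37.50 hours, overtime 11.07 hours

Tue: 10:59 AM–8:57 PM = 9 h 58 min; less 30 min break → 9 h 28 min
Wed: 10:30 AM–7:44 PM = 9 h 14 min; less 30 min break → 8 h 44 min
Thu: 10:23 AM–9:32 PM = 11 h 9 min; less 30 min break → 10 h 39 min
Fri: 7:39 AM–5:43 PM = 10 h 4 min; less 30 min break → 9 h 34 min
Sat: 9:40 AM–8:19 PM = 10 h 39 min; less 30 min break → 10 h 9 min
Total worked: 48 h 34 min = 48.57 h.
Threshold 37.5 h → overtime 11 h 4 min, regular 37 h 30 min.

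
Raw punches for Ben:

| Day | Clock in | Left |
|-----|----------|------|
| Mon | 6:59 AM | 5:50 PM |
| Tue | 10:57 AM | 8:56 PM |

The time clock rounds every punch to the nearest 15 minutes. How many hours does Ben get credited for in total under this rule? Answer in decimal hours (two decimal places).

Mon: in 6:59 AM→7:00 AM, out 5:50 PM→5:45 PM; 10 h 45 min
Tue: in 10:57 AM→11:00 AM, out 8:56 PM→9:00 PM; 10 h 0 min
Total credited: 20 h 45 min.

20.75 hours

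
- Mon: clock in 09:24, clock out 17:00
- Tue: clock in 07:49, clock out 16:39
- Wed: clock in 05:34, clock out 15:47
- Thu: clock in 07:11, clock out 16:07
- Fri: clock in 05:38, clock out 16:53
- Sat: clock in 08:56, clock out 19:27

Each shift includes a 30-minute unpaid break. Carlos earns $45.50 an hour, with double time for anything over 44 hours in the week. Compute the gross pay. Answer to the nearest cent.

$2943.85

Mon: 09:24–17:00 = 7 h 36 min; less 30 min break → 7 h 6 min
Tue: 07:49–16:39 = 8 h 50 min; less 30 min break → 8 h 20 min
Wed: 05:34–15:47 = 10 h 13 min; less 30 min break → 9 h 43 min
Thu: 07:11–16:07 = 8 h 56 min; less 30 min break → 8 h 26 min
Fri: 05:38–16:53 = 11 h 15 min; less 30 min break → 10 h 45 min
Sat: 08:56–19:27 = 10 h 31 min; less 30 min break → 10 h 1 min
Total worked: 54 h 21 min = 3261 min.
Regular 44 h 0 min = 2640 min at $45.50/h; overtime 10 h 21 min = 621 min at $91.00/h.
Pay = (2640 × $45.50 + 621 × $91.00) ÷ 60 = $2943.85.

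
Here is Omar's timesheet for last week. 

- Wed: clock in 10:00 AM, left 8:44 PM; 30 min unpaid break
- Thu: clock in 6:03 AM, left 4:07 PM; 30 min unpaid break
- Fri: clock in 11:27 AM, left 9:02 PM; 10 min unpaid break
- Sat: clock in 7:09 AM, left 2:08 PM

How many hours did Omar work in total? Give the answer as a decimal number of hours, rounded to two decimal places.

Wed: 10:00 AM–8:44 PM = 10 h 44 min; less 30 min break → 10 h 14 min
Thu: 6:03 AM–4:07 PM = 10 h 4 min; less 30 min break → 9 h 34 min
Fri: 11:27 AM–9:02 PM = 9 h 35 min; less 10 min break → 9 h 25 min
Sat: 7:09 AM–2:08 PM = 6 h 59 min
Total: 10 h 14 min + 9 h 34 min + 9 h 25 min + 6 h 59 min = 36 h 12 min.

36.20 hours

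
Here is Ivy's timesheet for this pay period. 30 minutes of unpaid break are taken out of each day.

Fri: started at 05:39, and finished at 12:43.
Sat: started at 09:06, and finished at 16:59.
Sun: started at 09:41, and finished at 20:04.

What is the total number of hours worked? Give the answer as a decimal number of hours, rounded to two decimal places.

23.83 hours

Fri: 05:39–12:43 = 7 h 4 min; less 30 min break → 6 h 34 min
Sat: 09:06–16:59 = 7 h 53 min; less 30 min break → 7 h 23 min
Sun: 09:41–20:04 = 10 h 23 min; less 30 min break → 9 h 53 min
Total: 6 h 34 min + 7 h 23 min + 9 h 53 min = 23 h 50 min.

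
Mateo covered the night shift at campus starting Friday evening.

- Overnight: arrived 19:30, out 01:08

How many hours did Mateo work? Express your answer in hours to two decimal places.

5.63 hours

Overnight: 19:30 → midnight = 4 h 30 min; midnight → 01:08 = 1 h 8 min; span 5 h 38 min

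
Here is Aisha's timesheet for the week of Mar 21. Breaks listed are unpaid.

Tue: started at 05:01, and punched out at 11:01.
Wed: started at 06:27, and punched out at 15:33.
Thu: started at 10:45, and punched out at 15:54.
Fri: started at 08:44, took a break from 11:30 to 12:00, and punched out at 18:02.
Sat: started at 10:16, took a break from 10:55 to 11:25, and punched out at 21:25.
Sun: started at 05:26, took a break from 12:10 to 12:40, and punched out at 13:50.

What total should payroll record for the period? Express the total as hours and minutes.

Tue: 05:01–11:01 = 6 h 0 min
Wed: 06:27–15:33 = 9 h 6 min
Thu: 10:45–15:54 = 5 h 9 min
Fri: 08:44–18:02 = 9 h 18 min; less 30 min break → 8 h 48 min
Sat: 10:16–21:25 = 11 h 9 min; less 30 min break → 10 h 39 min
Sun: 05:26–13:50 = 8 h 24 min; less 30 min break → 7 h 54 min
Total: 6 h 0 min + 9 h 6 min + 5 h 9 min + 8 h 48 min + 10 h 39 min + 7 h 54 min = 47 h 36 min.

47 h 36 min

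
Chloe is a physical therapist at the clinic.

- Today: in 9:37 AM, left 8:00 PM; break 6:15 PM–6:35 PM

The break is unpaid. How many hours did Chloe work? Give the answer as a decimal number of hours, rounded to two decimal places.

10.05 hours

Today: 9:37 AM–8:00 PM = 10 h 23 min; less 20 min break → 10 h 3 min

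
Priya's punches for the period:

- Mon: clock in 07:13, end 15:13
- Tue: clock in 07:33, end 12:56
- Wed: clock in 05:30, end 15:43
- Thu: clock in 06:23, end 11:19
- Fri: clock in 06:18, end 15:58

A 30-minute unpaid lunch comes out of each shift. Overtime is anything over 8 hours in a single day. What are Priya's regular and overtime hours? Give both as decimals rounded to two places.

Regular 32.82 hours, overtime 2.88 hours

Mon: 07:13–15:13 = 8 h 0 min; less 30 min break → 7 h 30 min
Tue: 07:33–12:56 = 5 h 23 min; less 30 min break → 4 h 53 min
Wed: 05:30–15:43 = 10 h 13 min; less 30 min break → 9 h 43 min
Thu: 06:23–11:19 = 4 h 56 min; less 30 min break → 4 h 26 min
Fri: 06:18–15:58 = 9 h 40 min; less 30 min break → 9 h 10 min
Mon reg 7 h 30 min / OT 0 h 0 min; Tue reg 4 h 53 min / OT 0 h 0 min; Wed reg 8 h 0 min / OT 1 h 43 min; Thu reg 4 h 26 min / OT 0 h 0 min; Fri reg 8 h 0 min / OT 1 h 10 min.
Totals: regular 32 h 49 min, overtime 2 h 53 min.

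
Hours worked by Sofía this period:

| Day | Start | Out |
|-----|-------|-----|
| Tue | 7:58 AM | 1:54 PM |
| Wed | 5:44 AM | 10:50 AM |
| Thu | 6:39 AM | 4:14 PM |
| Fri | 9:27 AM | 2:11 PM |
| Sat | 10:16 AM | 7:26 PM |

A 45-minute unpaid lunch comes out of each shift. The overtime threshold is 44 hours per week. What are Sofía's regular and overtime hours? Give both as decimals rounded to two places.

Regular 30.77 hours, overtime 0.00 hours

Tue: 7:58 AM–1:54 PM = 5 h 56 min; less 45 min break → 5 h 11 min
Wed: 5:44 AM–10:50 AM = 5 h 6 min; less 45 min break → 4 h 21 min
Thu: 6:39 AM–4:14 PM = 9 h 35 min; less 45 min break → 8 h 50 min
Fri: 9:27 AM–2:11 PM = 4 h 44 min; less 45 min break → 3 h 59 min
Sat: 10:16 AM–7:26 PM = 9 h 10 min; less 45 min break → 8 h 25 min
Total worked: 30 h 46 min = 30.77 h.
Threshold 44 h → overtime 0 h 0 min, regular 30 h 46 min.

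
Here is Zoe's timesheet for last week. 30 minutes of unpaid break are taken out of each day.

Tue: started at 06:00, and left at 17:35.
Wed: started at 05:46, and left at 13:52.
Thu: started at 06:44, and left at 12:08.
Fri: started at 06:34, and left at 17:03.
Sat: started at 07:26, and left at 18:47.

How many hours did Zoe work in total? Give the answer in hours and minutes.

Tue: 06:00–17:35 = 11 h 35 min; less 30 min break → 11 h 5 min
Wed: 05:46–13:52 = 8 h 6 min; less 30 min break → 7 h 36 min
Thu: 06:44–12:08 = 5 h 24 min; less 30 min break → 4 h 54 min
Fri: 06:34–17:03 = 10 h 29 min; less 30 min break → 9 h 59 min
Sat: 07:26–18:47 = 11 h 21 min; less 30 min break → 10 h 51 min
Total: 11 h 5 min + 7 h 36 min + 4 h 54 min + 9 h 59 min + 10 h 51 min = 44 h 25 min.

44 h 25 min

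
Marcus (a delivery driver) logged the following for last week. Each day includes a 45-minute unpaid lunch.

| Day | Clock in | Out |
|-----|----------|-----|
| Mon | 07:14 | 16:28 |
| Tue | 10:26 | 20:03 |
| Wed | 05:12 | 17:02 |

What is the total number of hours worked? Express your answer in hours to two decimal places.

28.43 hours

Mon: 07:14–16:28 = 9 h 14 min; less 45 min break → 8 h 29 min
Tue: 10:26–20:03 = 9 h 37 min; less 45 min break → 8 h 52 min
Wed: 05:12–17:02 = 11 h 50 min; less 45 min break → 11 h 5 min
Total: 8 h 29 min + 8 h 52 min + 11 h 5 min = 28 h 26 min.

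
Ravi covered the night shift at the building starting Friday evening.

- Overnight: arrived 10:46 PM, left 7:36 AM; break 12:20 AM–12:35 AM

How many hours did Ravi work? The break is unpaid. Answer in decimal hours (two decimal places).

8.58 hours

Overnight: 10:46 PM → midnight = 1 h 14 min; midnight → 7:36 AM = 7 h 36 min; span 8 h 50 min; less 15 min break → 8 h 35 min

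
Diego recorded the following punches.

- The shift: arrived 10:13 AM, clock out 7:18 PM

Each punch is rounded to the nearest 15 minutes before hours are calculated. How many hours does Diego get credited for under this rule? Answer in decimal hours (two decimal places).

The shift: in 10:13 AM→10:15 AM, out 7:18 PM→7:15 PM; 9 h 0 min

9.00 hours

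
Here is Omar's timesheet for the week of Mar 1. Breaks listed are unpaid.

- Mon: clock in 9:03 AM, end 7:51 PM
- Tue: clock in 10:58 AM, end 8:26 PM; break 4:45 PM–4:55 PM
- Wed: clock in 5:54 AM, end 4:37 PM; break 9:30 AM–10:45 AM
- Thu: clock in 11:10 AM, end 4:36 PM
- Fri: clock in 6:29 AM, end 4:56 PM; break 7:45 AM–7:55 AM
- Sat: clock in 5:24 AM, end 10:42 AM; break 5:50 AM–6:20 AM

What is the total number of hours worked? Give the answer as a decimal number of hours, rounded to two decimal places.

50.08 hours

Mon: 9:03 AM–7:51 PM = 10 h 48 min
Tue: 10:58 AM–8:26 PM = 9 h 28 min; less 10 min break → 9 h 18 min
Wed: 5:54 AM–4:37 PM = 10 h 43 min; less 75 min break → 9 h 28 min
Thu: 11:10 AM–4:36 PM = 5 h 26 min
Fri: 6:29 AM–4:56 PM = 10 h 27 min; less 10 min break → 10 h 17 min
Sat: 5:24 AM–10:42 AM = 5 h 18 min; less 30 min break → 4 h 48 min
Total: 10 h 48 min + 9 h 18 min + 9 h 28 min + 5 h 26 min + 10 h 17 min + 4 h 48 min = 50 h 5 min.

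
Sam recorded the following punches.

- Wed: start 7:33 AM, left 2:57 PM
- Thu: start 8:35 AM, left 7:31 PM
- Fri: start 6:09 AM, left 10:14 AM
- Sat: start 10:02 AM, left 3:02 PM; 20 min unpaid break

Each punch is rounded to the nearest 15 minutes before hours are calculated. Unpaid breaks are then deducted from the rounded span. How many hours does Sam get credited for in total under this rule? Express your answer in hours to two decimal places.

Wed: in 7:33 AM→7:30 AM, out 2:57 PM→3:00 PM; 7 h 30 min
Thu: in 8:35 AM→8:30 AM, out 7:31 PM→7:30 PM; 11 h 0 min
Fri: in 6:09 AM→6:15 AM, out 10:14 AM→10:15 AM; 4 h 0 min
Sat: in 10:02 AM→10:00 AM, out 3:02 PM→3:00 PM; 5 h 0 min − 20 min = 4 h 40 min
Total credited: 27 h 10 min.

27.17 hours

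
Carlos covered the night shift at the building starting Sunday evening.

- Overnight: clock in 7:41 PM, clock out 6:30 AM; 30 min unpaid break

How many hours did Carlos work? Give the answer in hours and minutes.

Overnight: 7:41 PM → midnight = 4 h 19 min; midnight → 6:30 AM = 6 h 30 min; span 10 h 49 min; less 30 min break → 10 h 19 min

10 h 19 min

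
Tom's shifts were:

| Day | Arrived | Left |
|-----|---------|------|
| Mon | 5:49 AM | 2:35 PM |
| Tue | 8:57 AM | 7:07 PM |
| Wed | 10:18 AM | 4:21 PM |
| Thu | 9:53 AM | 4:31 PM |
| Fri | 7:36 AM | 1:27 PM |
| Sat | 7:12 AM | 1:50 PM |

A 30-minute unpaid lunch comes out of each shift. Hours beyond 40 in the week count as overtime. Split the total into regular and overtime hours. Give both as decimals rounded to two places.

Regular 40.00 hours, overtime 1.10 hours

Mon: 5:49 AM–2:35 PM = 8 h 46 min; less 30 min break → 8 h 16 min
Tue: 8:57 AM–7:07 PM = 10 h 10 min; less 30 min break → 9 h 40 min
Wed: 10:18 AM–4:21 PM = 6 h 3 min; less 30 min break → 5 h 33 min
Thu: 9:53 AM–4:31 PM = 6 h 38 min; less 30 min break → 6 h 8 min
Fri: 7:36 AM–1:27 PM = 5 h 51 min; less 30 min break → 5 h 21 min
Sat: 7:12 AM–1:50 PM = 6 h 38 min; less 30 min break → 6 h 8 min
Total worked: 41 h 6 min = 41.10 h.
Threshold 40 h → overtime 1 h 6 min, regular 40 h 0 min.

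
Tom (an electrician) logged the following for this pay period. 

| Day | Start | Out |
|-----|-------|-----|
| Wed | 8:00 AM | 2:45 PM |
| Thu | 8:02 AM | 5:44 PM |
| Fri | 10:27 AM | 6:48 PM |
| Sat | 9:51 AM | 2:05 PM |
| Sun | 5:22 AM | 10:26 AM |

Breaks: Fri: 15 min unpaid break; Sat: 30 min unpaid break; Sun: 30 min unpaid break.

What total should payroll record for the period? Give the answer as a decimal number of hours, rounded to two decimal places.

Wed: 8:00 AM–2:45 PM = 6 h 45 min
Thu: 8:02 AM–5:44 PM = 9 h 42 min
Fri: 10:27 AM–6:48 PM = 8 h 21 min; less 15 min break → 8 h 6 min
Sat: 9:51 AM–2:05 PM = 4 h 14 min; less 30 min break → 3 h 44 min
Sun: 5:22 AM–10:26 AM = 5 h 4 min; less 30 min break → 4 h 34 min
Total: 6 h 45 min + 9 h 42 min + 8 h 6 min + 3 h 44 min + 4 h 34 min = 32 h 51 min.

32.85 hours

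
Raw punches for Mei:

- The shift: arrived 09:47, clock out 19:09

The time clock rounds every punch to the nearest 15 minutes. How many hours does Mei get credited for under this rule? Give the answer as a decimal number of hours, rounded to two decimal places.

9.50 hours

The shift: in 09:47→09:45, out 19:09→19:15; 9 h 30 min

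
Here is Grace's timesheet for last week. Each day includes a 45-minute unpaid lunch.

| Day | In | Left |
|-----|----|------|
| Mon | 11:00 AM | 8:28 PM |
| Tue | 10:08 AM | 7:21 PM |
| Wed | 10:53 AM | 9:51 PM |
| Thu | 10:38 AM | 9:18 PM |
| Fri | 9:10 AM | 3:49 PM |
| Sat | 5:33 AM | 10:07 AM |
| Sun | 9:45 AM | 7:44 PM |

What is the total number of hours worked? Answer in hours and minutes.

56 h 16 min

Mon: 11:00 AM–8:28 PM = 9 h 28 min; less 45 min break → 8 h 43 min
Tue: 10:08 AM–7:21 PM = 9 h 13 min; less 45 min break → 8 h 28 min
Wed: 10:53 AM–9:51 PM = 10 h 58 min; less 45 min break → 10 h 13 min
Thu: 10:38 AM–9:18 PM = 10 h 40 min; less 45 min break → 9 h 55 min
Fri: 9:10 AM–3:49 PM = 6 h 39 min; less 45 min break → 5 h 54 min
Sat: 5:33 AM–10:07 AM = 4 h 34 min; less 45 min break → 3 h 49 min
Sun: 9:45 AM–7:44 PM = 9 h 59 min; less 45 min break → 9 h 14 min
Total: 8 h 43 min + 8 h 28 min + 10 h 13 min + 9 h 55 min + 5 h 54 min + 3 h 49 min + 9 h 14 min = 56 h 16 min.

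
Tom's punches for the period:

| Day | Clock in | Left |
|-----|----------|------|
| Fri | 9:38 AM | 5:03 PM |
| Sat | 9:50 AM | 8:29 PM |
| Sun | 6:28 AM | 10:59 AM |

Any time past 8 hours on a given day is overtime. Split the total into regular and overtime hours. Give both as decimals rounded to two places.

Fri: 9:38 AM–5:03 PM = 7 h 25 min
Sat: 9:50 AM–8:29 PM = 10 h 39 min
Sun: 6:28 AM–10:59 AM = 4 h 31 min
Fri reg 7 h 25 min / OT 0 h 0 min; Sat reg 8 h 0 min / OT 2 h 39 min; Sun reg 4 h 31 min / OT 0 h 0 min.
Totals: regular 19 h 56 min, overtime 2 h 39 min.

Regular 19.93 hours, overtime 2.65 hours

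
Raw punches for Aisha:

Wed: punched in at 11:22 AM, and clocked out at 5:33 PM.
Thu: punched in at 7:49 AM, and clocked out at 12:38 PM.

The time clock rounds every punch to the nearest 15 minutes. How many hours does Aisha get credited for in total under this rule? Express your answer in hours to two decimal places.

Wed: in 11:22 AM→11:15 AM, out 5:33 PM→5:30 PM; 6 h 15 min
Thu: in 7:49 AM→7:45 AM, out 12:38 PM→12:45 PM; 5 h 0 min
Total credited: 11 h 15 min.

11.25 hours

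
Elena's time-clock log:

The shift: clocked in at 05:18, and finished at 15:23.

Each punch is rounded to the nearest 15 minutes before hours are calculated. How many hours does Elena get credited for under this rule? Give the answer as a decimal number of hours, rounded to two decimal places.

10.25 hours

The shift: in 05:18→05:15, out 15:23→15:30; 10 h 15 min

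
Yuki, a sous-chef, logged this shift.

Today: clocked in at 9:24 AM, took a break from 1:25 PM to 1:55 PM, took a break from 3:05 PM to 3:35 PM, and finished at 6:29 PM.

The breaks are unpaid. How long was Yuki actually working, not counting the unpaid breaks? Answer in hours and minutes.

8 h 5 min

Today: 9:24 AM–6:29 PM = 9 h 5 min; less 60 min break → 8 h 5 min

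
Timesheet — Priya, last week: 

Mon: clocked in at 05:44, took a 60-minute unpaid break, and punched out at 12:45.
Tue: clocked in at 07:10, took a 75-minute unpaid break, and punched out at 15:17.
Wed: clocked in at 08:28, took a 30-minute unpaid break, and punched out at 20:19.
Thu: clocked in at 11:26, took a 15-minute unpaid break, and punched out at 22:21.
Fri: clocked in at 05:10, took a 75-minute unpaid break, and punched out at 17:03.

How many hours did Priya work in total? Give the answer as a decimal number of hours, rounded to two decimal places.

Mon: 05:44–12:45 = 7 h 1 min; less 60 min break → 6 h 1 min
Tue: 07:10–15:17 = 8 h 7 min; less 75 min break → 6 h 52 min
Wed: 08:28–20:19 = 11 h 51 min; less 30 min break → 11 h 21 min
Thu: 11:26–22:21 = 10 h 55 min; less 15 min break → 10 h 40 min
Fri: 05:10–17:03 = 11 h 53 min; less 75 min break → 10 h 38 min
Total: 6 h 1 min + 6 h 52 min + 11 h 21 min + 10 h 40 min + 10 h 38 min = 45 h 32 min.

45.53 hours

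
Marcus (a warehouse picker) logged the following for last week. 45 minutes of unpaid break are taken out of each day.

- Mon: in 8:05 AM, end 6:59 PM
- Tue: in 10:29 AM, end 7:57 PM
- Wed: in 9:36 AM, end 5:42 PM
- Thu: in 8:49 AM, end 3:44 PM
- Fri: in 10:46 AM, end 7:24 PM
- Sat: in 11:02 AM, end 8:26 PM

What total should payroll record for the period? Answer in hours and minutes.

48 h 55 min

Mon: 8:05 AM–6:59 PM = 10 h 54 min; less 45 min break → 10 h 9 min
Tue: 10:29 AM–7:57 PM = 9 h 28 min; less 45 min break → 8 h 43 min
Wed: 9:36 AM–5:42 PM = 8 h 6 min; less 45 min break → 7 h 21 min
Thu: 8:49 AM–3:44 PM = 6 h 55 min; less 45 min break → 6 h 10 min
Fri: 10:46 AM–7:24 PM = 8 h 38 min; less 45 min break → 7 h 53 min
Sat: 11:02 AM–8:26 PM = 9 h 24 min; less 45 min break → 8 h 39 min
Total: 10 h 9 min + 8 h 43 min + 7 h 21 min + 6 h 10 min + 7 h 53 min + 8 h 39 min = 48 h 55 min.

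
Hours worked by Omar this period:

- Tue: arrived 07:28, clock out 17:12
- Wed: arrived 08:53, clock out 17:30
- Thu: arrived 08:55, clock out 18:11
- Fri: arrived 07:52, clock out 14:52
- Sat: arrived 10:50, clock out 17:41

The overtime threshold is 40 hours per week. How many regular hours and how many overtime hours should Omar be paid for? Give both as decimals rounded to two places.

Regular 40.00 hours, overtime 1.47 hours

Tue: 07:28–17:12 = 9 h 44 min
Wed: 08:53–17:30 = 8 h 37 min
Thu: 08:55–18:11 = 9 h 16 min
Fri: 07:52–14:52 = 7 h 0 min
Sat: 10:50–17:41 = 6 h 51 min
Total worked: 41 h 28 min = 41.47 h.
Threshold 40 h → overtime 1 h 28 min, regular 40 h 0 min.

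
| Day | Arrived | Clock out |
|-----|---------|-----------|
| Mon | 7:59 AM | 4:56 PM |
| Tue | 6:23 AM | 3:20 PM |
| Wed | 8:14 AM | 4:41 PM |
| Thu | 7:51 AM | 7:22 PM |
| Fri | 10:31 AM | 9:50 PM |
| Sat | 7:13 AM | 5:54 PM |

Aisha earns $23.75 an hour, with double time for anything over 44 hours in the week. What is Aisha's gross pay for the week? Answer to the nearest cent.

$1798.67

Mon: 7:59 AM–4:56 PM = 8 h 57 min
Tue: 6:23 AM–3:20 PM = 8 h 57 min
Wed: 8:14 AM–4:41 PM = 8 h 27 min
Thu: 7:51 AM–7:22 PM = 11 h 31 min
Fri: 10:31 AM–9:50 PM = 11 h 19 min
Sat: 7:13 AM–5:54 PM = 10 h 41 min
Total worked: 59 h 52 min = 3592 min.
Regular 44 h 0 min = 2640 min at $23.75/h; overtime 15 h 52 min = 952 min at $47.50/h.
Pay = (2640 × $23.75 + 952 × $47.50) ÷ 60 = $1798.67.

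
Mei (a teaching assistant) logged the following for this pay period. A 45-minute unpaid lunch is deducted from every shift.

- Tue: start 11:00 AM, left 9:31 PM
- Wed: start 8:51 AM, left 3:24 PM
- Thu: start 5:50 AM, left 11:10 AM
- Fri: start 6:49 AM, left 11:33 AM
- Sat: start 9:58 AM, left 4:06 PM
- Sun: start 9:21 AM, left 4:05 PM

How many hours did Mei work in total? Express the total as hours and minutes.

Tue: 11:00 AM–9:31 PM = 10 h 31 min; less 45 min break → 9 h 46 min
Wed: 8:51 AM–3:24 PM = 6 h 33 min; less 45 min break → 5 h 48 min
Thu: 5:50 AM–11:10 AM = 5 h 20 min; less 45 min break → 4 h 35 min
Fri: 6:49 AM–11:33 AM = 4 h 44 min; less 45 min break → 3 h 59 min
Sat: 9:58 AM–4:06 PM = 6 h 8 min; less 45 min break → 5 h 23 min
Sun: 9:21 AM–4:05 PM = 6 h 44 min; less 45 min break → 5 h 59 min
Total: 9 h 46 min + 5 h 48 min + 4 h 35 min + 3 h 59 min + 5 h 23 min + 5 h 59 min = 35 h 30 min.

35 h 30 min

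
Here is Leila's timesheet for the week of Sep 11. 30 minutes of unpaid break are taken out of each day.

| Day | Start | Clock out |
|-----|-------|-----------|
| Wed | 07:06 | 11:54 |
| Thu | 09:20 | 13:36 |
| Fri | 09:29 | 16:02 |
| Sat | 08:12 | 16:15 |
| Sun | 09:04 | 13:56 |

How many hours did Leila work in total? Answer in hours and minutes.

Wed: 07:06–11:54 = 4 h 48 min; less 30 min break → 4 h 18 min
Thu: 09:20–13:36 = 4 h 16 min; less 30 min break → 3 h 46 min
Fri: 09:29–16:02 = 6 h 33 min; less 30 min break → 6 h 3 min
Sat: 08:12–16:15 = 8 h 3 min; less 30 min break → 7 h 33 min
Sun: 09:04–13:56 = 4 h 52 min; less 30 min break → 4 h 22 min
Total: 4 h 18 min + 3 h 46 min + 6 h 3 min + 7 h 33 min + 4 h 22 min = 26 h 2 min.

26 h 2 min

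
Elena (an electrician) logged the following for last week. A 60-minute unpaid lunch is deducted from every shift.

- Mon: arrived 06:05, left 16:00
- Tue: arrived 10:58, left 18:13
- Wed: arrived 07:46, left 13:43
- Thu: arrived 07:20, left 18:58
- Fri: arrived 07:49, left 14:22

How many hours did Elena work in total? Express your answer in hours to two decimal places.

36.30 hours

Mon: 06:05–16:00 = 9 h 55 min; less 60 min break → 8 h 55 min
Tue: 10:58–18:13 = 7 h 15 min; less 60 min break → 6 h 15 min
Wed: 07:46–13:43 = 5 h 57 min; less 60 min break → 4 h 57 min
Thu: 07:20–18:58 = 11 h 38 min; less 60 min break → 10 h 38 min
Fri: 07:49–14:22 = 6 h 33 min; less 60 min break → 5 h 33 min
Total: 8 h 55 min + 6 h 15 min + 4 h 57 min + 10 h 38 min + 5 h 33 min = 36 h 18 min.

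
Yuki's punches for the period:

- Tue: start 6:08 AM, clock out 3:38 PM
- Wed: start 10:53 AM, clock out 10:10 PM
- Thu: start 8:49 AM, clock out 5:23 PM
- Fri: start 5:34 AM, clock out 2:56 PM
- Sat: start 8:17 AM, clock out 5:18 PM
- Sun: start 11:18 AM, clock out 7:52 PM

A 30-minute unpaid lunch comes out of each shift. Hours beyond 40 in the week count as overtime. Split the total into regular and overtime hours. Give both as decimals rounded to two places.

Regular 40.00 hours, overtime 13.30 hours

Tue: 6:08 AM–3:38 PM = 9 h 30 min; less 30 min break → 9 h 0 min
Wed: 10:53 AM–10:10 PM = 11 h 17 min; less 30 min break → 10 h 47 min
Thu: 8:49 AM–5:23 PM = 8 h 34 min; less 30 min break → 8 h 4 min
Fri: 5:34 AM–2:56 PM = 9 h 22 min; less 30 min break → 8 h 52 min
Sat: 8:17 AM–5:18 PM = 9 h 1 min; less 30 min break → 8 h 31 min
Sun: 11:18 AM–7:52 PM = 8 h 34 min; less 30 min break → 8 h 4 min
Total worked: 53 h 18 min = 53.30 h.
Threshold 40 h → overtime 13 h 18 min, regular 40 h 0 min.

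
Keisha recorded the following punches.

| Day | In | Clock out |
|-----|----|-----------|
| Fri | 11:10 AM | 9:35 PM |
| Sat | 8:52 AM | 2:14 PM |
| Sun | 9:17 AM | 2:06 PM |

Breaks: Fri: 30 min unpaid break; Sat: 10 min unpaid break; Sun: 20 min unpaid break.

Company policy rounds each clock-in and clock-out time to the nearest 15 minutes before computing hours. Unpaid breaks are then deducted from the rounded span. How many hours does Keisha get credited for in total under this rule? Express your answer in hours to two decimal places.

Fri: in 11:10 AM→11:15 AM, out 9:35 PM→9:30 PM; 10 h 15 min − 30 min = 9 h 45 min
Sat: in 8:52 AM→8:45 AM, out 2:14 PM→2:15 PM; 5 h 30 min − 10 min = 5 h 20 min
Sun: in 9:17 AM→9:15 AM, out 2:06 PM→2:00 PM; 4 h 45 min − 20 min = 4 h 25 min
Total credited: 19 h 30 min.

19.50 hours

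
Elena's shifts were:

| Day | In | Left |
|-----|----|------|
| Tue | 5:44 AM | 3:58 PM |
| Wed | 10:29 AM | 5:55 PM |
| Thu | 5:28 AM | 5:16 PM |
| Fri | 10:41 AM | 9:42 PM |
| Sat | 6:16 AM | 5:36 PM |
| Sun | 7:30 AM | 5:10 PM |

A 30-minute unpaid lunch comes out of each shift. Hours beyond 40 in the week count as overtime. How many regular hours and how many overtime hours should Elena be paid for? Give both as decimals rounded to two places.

Tue: 5:44 AM–3:58 PM = 10 h 14 min; less 30 min break → 9 h 44 min
Wed: 10:29 AM–5:55 PM = 7 h 26 min; less 30 min break → 6 h 56 min
Thu: 5:28 AM–5:16 PM = 11 h 48 min; less 30 min break → 11 h 18 min
Fri: 10:41 AM–9:42 PM = 11 h 1 min; less 30 min break → 10 h 31 min
Sat: 6:16 AM–5:36 PM = 11 h 20 min; less 30 min break → 10 h 50 min
Sun: 7:30 AM–5:10 PM = 9 h 40 min; less 30 min break → 9 h 10 min
Total worked: 58 h 29 min = 58.48 h.
Threshold 40 h → overtime 18 h 29 min, regular 40 h 0 min.

Regular 40.00 hours, overtime 18.48 hours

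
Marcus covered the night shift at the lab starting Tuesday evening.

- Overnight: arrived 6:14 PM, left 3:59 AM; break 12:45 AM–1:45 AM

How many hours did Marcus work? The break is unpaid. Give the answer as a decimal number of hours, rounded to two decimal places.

Overnight: 6:14 PM → midnight = 5 h 46 min; midnight → 3:59 AM = 3 h 59 min; span 9 h 45 min; less 60 min break → 8 h 45 min

8.75 hours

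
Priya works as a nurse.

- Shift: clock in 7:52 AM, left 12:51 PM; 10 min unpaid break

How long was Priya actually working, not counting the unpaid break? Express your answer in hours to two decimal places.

Shift: 7:52 AM–12:51 PM = 4 h 59 min; less 10 min break → 4 h 49 min

4.82 hours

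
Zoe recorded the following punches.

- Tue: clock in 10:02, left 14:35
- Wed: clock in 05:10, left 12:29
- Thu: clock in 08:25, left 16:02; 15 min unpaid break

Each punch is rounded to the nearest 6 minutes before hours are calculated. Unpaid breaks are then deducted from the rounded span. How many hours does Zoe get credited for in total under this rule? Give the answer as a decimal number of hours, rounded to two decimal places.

19.25 hours

Tue: in 10:02→10:00, out 14:35→14:36; 4 h 36 min
Wed: in 05:10→05:12, out 12:29→12:30; 7 h 18 min
Thu: in 08:25→08:24, out 16:02→16:00; 7 h 36 min − 15 min = 7 h 21 min
Total credited: 19 h 15 min.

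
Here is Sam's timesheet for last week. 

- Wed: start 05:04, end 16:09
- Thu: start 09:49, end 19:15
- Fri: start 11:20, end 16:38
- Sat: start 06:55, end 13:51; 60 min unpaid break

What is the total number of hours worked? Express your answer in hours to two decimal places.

Wed: 05:04–16:09 = 11 h 5 min
Thu: 09:49–19:15 = 9 h 26 min
Fri: 11:20–16:38 = 5 h 18 min
Sat: 06:55–13:51 = 6 h 56 min; less 60 min break → 5 h 56 min
Total: 11 h 5 min + 9 h 26 min + 5 h 18 min + 5 h 56 min = 31 h 45 min.

31.75 hours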